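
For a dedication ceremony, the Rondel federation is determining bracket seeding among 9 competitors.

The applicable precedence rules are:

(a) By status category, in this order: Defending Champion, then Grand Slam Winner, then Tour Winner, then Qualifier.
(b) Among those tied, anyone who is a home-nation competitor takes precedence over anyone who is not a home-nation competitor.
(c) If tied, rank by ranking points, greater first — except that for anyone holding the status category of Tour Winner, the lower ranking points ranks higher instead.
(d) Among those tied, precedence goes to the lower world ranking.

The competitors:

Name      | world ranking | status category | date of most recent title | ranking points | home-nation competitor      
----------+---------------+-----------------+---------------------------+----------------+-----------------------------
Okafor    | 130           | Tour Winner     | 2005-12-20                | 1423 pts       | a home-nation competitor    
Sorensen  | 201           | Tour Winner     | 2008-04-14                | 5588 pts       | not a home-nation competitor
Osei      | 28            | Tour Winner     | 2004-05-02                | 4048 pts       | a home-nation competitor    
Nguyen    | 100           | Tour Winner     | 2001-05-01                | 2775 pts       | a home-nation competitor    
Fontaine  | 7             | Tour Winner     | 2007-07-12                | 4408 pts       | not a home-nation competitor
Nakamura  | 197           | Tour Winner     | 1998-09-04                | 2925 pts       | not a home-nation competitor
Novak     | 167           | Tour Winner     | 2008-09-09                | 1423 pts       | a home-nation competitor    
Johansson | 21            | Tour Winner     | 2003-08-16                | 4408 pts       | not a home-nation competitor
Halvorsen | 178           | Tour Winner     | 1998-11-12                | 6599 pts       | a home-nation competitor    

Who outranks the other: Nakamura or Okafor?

Okafor

By status category: Okafor, Novak, Nguyen, Osei, Halvorsen, Nakamura, Fontaine, Johansson and Sorensen (Tour Winner).
Among Okafor, Novak, Nguyen, Osei, Halvorsen, Nakamura, Fontaine, Johansson and Sorensen, a home-nation competitor before not a home-nation competitor: Okafor, Novak, Nguyen, Osei and Halvorsen (a home-nation competitor) before Nakamura, Fontaine, Johansson and Sorensen (not a home-nation competitor).
Among Okafor, Novak, Nguyen, Osei and Halvorsen, by ranking points (lower first) (reversed rule for this group): Okafor and Novak (1423 pts) before Nguyen (2775 pts) before Osei (4048 pts) before Halvorsen (6599 pts).
Among Okafor and Novak, by world ranking (lower first): Okafor (130) before Novak (167).
Among Nakamura, Fontaine, Johansson and Sorensen, by ranking points (lower first) (reversed rule for this group): Nakamura (2925 pts) before Fontaine and Johansson (4408 pts) before Sorensen (5588 pts).
Among Fontaine and Johansson, by world ranking (lower first): Fontaine (7) before Johansson (21).
So Okafor takes precedence.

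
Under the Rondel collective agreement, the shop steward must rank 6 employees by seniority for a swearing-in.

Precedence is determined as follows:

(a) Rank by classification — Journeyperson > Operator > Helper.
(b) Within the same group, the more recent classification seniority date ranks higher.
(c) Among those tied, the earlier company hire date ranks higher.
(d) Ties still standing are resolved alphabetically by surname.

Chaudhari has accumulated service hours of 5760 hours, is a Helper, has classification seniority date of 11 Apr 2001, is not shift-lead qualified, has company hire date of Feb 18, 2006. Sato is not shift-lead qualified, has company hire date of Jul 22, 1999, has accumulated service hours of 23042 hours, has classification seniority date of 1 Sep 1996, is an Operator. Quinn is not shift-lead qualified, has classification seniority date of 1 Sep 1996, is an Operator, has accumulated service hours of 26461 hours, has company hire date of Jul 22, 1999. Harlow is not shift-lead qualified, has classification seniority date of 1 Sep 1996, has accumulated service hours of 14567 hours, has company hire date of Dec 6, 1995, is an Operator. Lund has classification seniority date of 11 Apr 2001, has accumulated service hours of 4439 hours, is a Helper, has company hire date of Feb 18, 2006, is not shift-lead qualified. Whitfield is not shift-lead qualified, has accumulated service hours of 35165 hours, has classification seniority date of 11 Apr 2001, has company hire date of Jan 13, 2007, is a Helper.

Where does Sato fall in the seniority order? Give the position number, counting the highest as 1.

By classification: Harlow, Quinn and Sato (Operator); then Chaudhari, Lund and Whitfield (Helper).
Harlow, Quinn and Sato all have classification seniority date 1 Sep 1996, so the next rule applies.
Among Harlow, Quinn and Sato, by company hire date (earlier first): Harlow (Dec 6, 1995) before Quinn and Sato (Jul 22, 1999).
Among Quinn and Sato, alphabetically by surname: Quinn before Sato.
Chaudhari, Lund and Whitfield all have classification seniority date 11 Apr 2001, so the next rule applies.
Among Chaudhari, Lund and Whitfield, by company hire date (earlier first): Chaudhari and Lund (Feb 18, 2006) before Whitfield (Jan 13, 2007).
Among Chaudhari and Lund, alphabetically by surname: Chaudhari before Lund.
Order: Harlow, Quinn, Sato, Chaudhari, Lund, Whitfield. So position 3.

3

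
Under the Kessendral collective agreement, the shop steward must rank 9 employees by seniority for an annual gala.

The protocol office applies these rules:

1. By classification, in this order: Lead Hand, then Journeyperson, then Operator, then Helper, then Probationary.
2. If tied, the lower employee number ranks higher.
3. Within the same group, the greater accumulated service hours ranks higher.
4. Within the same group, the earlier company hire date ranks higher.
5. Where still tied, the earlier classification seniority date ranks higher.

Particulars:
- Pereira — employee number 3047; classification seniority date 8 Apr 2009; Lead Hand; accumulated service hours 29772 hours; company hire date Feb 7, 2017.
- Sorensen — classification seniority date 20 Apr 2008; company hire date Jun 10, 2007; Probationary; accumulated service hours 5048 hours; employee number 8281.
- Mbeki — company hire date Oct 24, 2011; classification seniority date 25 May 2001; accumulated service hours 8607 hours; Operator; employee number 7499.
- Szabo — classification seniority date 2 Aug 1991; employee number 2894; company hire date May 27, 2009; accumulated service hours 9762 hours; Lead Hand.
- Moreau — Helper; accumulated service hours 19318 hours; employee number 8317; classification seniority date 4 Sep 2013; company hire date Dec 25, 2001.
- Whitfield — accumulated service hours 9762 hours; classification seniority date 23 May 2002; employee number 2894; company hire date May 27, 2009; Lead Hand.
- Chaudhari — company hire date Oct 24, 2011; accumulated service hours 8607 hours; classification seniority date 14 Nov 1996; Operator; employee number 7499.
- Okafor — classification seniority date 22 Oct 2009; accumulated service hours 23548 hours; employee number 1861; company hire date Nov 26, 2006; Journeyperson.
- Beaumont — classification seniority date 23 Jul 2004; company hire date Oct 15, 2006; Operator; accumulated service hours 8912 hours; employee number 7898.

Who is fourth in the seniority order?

Okafor

By classification: Szabo, Whitfield and Pereira (Lead Hand); then Okafor (Journeyperson); then Chaudhari, Mbeki and Beaumont (Operator); then Moreau (Helper); then Sorensen (Probationary).
Among Szabo, Whitfield and Pereira, by employee number (lower first): Szabo and Whitfield (2894) before Pereira (3047).
Szabo and Whitfield both have accumulated service hours 9762 hours, so the next rule applies.
Szabo and Whitfield both have company hire date May 27, 2009, so the next rule applies.
Among Szabo and Whitfield, by classification seniority date (earlier first): Szabo (2 Aug 1991) before Whitfield (23 May 2002).
Among Chaudhari, Mbeki and Beaumont, by employee number (lower first): Chaudhari and Mbeki (7499) before Beaumont (7898).
Chaudhari and Mbeki both have accumulated service hours 8607 hours, so the next rule applies.
Chaudhari and Mbeki both have company hire date Oct 24, 2011, so the next rule applies.
Among Chaudhari and Mbeki, by classification seniority date (earlier first): Chaudhari (14 Nov 1996) before Mbeki (25 May 2001).
Order: Szabo, Whitfield, Pereira, Okafor, Chaudhari, Mbeki, Beaumont, Moreau, Sorensen.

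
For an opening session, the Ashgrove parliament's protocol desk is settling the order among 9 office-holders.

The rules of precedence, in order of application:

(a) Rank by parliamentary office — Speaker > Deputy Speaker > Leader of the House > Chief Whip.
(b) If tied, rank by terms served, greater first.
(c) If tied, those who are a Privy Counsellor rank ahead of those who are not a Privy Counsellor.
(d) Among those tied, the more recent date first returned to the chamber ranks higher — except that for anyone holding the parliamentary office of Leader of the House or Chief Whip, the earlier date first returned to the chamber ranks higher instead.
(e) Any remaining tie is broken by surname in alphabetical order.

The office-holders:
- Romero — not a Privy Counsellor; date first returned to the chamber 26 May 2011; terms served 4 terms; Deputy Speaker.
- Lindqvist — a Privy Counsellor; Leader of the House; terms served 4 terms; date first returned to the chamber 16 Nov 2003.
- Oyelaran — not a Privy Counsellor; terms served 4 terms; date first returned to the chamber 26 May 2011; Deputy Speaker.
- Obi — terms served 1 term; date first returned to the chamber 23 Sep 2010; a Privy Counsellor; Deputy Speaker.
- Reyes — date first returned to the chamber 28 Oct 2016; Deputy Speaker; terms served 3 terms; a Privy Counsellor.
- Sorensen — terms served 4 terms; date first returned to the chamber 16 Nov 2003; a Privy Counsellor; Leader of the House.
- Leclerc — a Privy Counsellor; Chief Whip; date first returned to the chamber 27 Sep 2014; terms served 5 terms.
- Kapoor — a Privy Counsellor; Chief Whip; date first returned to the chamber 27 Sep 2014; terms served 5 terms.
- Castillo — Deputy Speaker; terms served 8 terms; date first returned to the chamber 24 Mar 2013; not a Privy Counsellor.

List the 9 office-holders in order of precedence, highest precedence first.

By parliamentary office: Castillo, Oyelaran, Romero, Reyes and Obi (Deputy Speaker); then Lindqvist and Sorensen (Leader of the House); then Kapoor and Leclerc (Chief Whip).
Among Castillo, Oyelaran, Romero, Reyes and Obi, by terms served (higher first): Castillo (8 terms) before Oyelaran and Romero (4 terms) before Reyes (3 terms) before Obi (1 term).
Oyelaran and Romero are each not a Privy Counsellor, so the next rule applies.
Oyelaran and Romero both have date first returned to the chamber 26 May 2011, so the next rule applies.
Among Oyelaran and Romero, alphabetically by surname: Oyelaran before Romero.
Lindqvist and Sorensen both have terms served 4 terms, so the next rule applies.
Lindqvist and Sorensen are each a Privy Counsellor, so the next rule applies.
Lindqvist and Sorensen both have date first returned to the chamber 16 Nov 2003, so the next rule applies.
Among Lindqvist and Sorensen, alphabetically by surname: Lindqvist before Sorensen.
Kapoor and Leclerc both have terms served 5 terms, so the next rule applies.
Kapoor and Leclerc are each a Privy Counsellor, so the next rule applies.
Kapoor and Leclerc both have date first returned to the chamber 27 Sep 2014, so the next rule applies.
Among Kapoor and Leclerc, alphabetically by surname: Kapoor before Leclerc.
Full order: Castillo, Oyelaran, Romero, Reyes, Obi, Lindqvist, Sorensen, Kapoor, Leclerc.

Castillo, Oyelaran, Romero, Reyes, Obi, Lindqvist, Sorensen, Kapoor, Leclerc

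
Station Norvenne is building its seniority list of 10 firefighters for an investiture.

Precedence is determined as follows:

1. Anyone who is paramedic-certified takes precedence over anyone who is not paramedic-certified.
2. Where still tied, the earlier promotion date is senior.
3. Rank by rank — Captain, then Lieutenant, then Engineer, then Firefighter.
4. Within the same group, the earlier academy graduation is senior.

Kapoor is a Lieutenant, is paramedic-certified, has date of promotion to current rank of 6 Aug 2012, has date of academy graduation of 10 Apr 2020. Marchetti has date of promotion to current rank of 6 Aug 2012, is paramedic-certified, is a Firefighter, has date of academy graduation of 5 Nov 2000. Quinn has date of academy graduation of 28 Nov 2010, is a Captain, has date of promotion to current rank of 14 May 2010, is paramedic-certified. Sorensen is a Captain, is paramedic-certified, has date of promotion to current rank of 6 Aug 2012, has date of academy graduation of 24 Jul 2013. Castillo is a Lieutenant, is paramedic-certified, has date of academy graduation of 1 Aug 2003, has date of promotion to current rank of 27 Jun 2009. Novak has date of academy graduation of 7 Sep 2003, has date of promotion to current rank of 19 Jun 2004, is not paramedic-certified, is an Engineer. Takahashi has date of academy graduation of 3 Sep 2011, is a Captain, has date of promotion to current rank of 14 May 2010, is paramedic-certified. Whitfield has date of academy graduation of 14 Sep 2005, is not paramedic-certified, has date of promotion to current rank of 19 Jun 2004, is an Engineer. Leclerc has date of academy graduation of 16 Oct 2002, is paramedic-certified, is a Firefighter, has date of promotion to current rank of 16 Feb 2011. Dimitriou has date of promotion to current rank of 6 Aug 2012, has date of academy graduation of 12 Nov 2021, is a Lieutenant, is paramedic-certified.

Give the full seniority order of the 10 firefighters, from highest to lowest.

By the first rule: Castillo, Quinn, Takahashi, Leclerc, Sorensen, Kapoor, Dimitriou and Marchetti (each paramedic-certified); then Novak and Whitfield (both not paramedic-certified).
Among Castillo, Quinn, Takahashi, Leclerc, Sorensen, Kapoor, Dimitriou and Marchetti, by date of promotion to current rank (earlier first): Castillo (27 Jun 2009) before Quinn and Takahashi (14 May 2010) before Leclerc (16 Feb 2011) before Sorensen, Kapoor, Dimitriou and Marchetti (6 Aug 2012).
Quinn and Takahashi are each Captain, so the next rule applies.
Among Quinn and Takahashi, by date of academy graduation (earlier first): Quinn (28 Nov 2010) before Takahashi (3 Sep 2011).
Among Sorensen, Kapoor, Dimitriou and Marchetti, by rank: Sorensen (Captain) before Kapoor and Dimitriou (Lieutenant) before Marchetti (Firefighter).
Among Kapoor and Dimitriou, by date of academy graduation (earlier first): Kapoor (10 Apr 2020) before Dimitriou (12 Nov 2021).
Novak and Whitfield both have date of promotion to current rank 19 Jun 2004, so the next rule applies.
Novak and Whitfield are each Engineer, so the next rule applies.
Among Novak and Whitfield, by date of academy graduation (earlier first): Novak (7 Sep 2003) before Whitfield (14 Sep 2005).
Full order: Castillo, Quinn, Takahashi, Leclerc, Sorensen, Kapoor, Dimitriou, Marchetti, Novak, Whitfield.

Castillo, Quinn, Takahashi, Leclerc, Sorensen, Kapoor, Dimitriou, Marchetti, Novak, Whitfield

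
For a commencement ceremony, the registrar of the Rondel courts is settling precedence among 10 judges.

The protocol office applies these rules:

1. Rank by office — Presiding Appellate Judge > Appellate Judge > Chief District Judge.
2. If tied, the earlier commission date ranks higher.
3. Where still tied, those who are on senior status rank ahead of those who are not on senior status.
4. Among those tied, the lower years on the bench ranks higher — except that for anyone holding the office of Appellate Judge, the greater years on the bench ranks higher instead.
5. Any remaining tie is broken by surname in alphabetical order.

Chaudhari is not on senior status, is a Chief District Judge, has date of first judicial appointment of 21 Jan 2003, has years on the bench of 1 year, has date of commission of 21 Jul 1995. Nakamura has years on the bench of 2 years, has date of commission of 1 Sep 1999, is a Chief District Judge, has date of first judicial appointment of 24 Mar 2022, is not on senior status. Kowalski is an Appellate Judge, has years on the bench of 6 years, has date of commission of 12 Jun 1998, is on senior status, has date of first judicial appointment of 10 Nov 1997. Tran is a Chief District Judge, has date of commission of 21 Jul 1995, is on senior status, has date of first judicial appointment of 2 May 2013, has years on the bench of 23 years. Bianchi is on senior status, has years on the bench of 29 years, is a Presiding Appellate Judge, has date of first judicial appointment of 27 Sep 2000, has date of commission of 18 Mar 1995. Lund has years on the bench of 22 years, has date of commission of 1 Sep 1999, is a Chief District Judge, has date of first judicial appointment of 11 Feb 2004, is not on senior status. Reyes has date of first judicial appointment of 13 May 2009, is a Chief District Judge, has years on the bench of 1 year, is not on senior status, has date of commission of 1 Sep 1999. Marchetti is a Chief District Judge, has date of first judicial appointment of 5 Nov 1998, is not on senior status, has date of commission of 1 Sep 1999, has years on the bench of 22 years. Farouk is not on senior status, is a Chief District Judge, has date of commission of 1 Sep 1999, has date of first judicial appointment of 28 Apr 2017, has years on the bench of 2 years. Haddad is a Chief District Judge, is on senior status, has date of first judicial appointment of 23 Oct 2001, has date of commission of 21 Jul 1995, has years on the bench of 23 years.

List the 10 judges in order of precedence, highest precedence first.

Bianchi, Kowalski, Haddad, Tran, Chaudhari, Reyes, Farouk, Nakamura, Lund, Marchetti

By office: Bianchi (Presiding Appellate Judge); then Kowalski (Appellate Judge); then Haddad, Tran, Chaudhari, Reyes, Farouk, Nakamura, Lund and Marchetti (Chief District Judge).
Among Haddad, Tran, Chaudhari, Reyes, Farouk, Nakamura, Lund and Marchetti, by date of commission (earlier first): Haddad, Tran and Chaudhari (21 Jul 1995) before Reyes, Farouk, Nakamura, Lund and Marchetti (1 Sep 1999).
Among Haddad, Tran and Chaudhari, on senior status before not on senior status: Haddad and Tran (on senior status) before Chaudhari (not on senior status).
Haddad and Tran both have years on the bench 23 years, so the next rule applies.
Among Haddad and Tran, alphabetically by surname: Haddad before Tran.
Reyes, Farouk, Nakamura, Lund and Marchetti are each not on senior status, so the next rule applies.
Among Reyes, Farouk, Nakamura, Lund and Marchetti, by years on the bench (lower first): Reyes (1 year) before Farouk and Nakamura (2 years) before Lund and Marchetti (22 years).
Among Farouk and Nakamura, alphabetically by surname: Farouk before Nakamura.
Among Lund and Marchetti, alphabetically by surname: Lund before Marchetti.
Full order: Bianchi, Kowalski, Haddad, Tran, Chaudhari, Reyes, Farouk, Nakamura, Lund, Marchetti.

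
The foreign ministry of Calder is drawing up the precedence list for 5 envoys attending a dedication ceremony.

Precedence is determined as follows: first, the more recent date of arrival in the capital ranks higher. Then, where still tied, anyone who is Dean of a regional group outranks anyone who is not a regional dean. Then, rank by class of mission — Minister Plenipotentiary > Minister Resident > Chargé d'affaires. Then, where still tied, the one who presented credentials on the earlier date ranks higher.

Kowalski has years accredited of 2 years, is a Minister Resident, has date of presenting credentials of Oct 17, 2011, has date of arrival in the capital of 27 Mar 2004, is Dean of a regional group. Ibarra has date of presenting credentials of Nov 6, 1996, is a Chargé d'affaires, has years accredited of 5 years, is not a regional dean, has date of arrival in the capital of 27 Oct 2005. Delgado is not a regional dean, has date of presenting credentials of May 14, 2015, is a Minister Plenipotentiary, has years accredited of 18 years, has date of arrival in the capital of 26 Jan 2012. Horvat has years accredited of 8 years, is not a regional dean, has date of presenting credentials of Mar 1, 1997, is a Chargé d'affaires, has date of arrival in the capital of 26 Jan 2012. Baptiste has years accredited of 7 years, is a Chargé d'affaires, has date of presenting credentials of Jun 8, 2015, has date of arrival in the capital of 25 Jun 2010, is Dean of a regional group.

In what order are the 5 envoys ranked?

By date of arrival in the capital (later first): Delgado and Horvat (both 26 Jan 2012); then Baptiste (25 Jun 2010); then Ibarra (27 Oct 2005); then Kowalski (27 Mar 2004).
Delgado and Horvat are each not a regional dean, so the next rule applies.
Among Delgado and Horvat, by class of mission: Delgado (Minister Plenipotentiary) before Horvat (Chargé d'affaires).
Full order: Delgado, Horvat, Baptiste, Ibarra, Kowalski.

Delgado, Horvat, Baptiste, Ibarra, Kowalski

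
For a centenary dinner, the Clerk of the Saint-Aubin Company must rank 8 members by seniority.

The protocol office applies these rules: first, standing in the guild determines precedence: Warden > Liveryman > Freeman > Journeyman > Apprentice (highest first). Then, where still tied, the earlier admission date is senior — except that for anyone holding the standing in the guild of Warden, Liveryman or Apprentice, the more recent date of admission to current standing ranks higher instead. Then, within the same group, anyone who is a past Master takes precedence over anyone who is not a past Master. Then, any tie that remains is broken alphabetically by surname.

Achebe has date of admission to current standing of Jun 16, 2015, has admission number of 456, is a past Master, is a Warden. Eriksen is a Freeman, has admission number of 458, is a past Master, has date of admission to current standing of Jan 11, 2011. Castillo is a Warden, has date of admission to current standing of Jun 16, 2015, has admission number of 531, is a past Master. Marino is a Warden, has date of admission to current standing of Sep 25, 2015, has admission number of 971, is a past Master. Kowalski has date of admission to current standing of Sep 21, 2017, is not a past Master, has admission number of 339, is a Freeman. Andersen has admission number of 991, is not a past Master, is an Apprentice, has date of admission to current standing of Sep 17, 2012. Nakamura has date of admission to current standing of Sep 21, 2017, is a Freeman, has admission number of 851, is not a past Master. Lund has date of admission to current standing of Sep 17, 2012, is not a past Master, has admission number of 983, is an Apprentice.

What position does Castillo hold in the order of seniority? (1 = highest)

3

By standing in the guild: Marino, Achebe and Castillo (Warden); then Eriksen, Kowalski and Nakamura (Freeman); then Andersen and Lund (Apprentice).
Among Marino, Achebe and Castillo, by date of admission to current standing (later first) (reversed rule for this group): Marino (Sep 25, 2015) before Achebe and Castillo (Jun 16, 2015).
Achebe and Castillo are each a past Master, so the next rule applies.
Among Achebe and Castillo, alphabetically by surname: Achebe before Castillo.
Among Eriksen, Kowalski and Nakamura, by date of admission to current standing (earlier first): Eriksen (Jan 11, 2011) before Kowalski and Nakamura (Sep 21, 2017).
Kowalski and Nakamura are each not a past Master, so the next rule applies.
Among Kowalski and Nakamura, alphabetically by surname: Kowalski before Nakamura.
Andersen and Lund both have date of admission to current standing Sep 17, 2012, so the next rule applies.
Andersen and Lund are each not a past Master, so the next rule applies.
Among Andersen and Lund, alphabetically by surname: Andersen before Lund.
Order: Marino, Achebe, Castillo, Eriksen, Kowalski, Nakamura, Andersen, Lund. So position 3.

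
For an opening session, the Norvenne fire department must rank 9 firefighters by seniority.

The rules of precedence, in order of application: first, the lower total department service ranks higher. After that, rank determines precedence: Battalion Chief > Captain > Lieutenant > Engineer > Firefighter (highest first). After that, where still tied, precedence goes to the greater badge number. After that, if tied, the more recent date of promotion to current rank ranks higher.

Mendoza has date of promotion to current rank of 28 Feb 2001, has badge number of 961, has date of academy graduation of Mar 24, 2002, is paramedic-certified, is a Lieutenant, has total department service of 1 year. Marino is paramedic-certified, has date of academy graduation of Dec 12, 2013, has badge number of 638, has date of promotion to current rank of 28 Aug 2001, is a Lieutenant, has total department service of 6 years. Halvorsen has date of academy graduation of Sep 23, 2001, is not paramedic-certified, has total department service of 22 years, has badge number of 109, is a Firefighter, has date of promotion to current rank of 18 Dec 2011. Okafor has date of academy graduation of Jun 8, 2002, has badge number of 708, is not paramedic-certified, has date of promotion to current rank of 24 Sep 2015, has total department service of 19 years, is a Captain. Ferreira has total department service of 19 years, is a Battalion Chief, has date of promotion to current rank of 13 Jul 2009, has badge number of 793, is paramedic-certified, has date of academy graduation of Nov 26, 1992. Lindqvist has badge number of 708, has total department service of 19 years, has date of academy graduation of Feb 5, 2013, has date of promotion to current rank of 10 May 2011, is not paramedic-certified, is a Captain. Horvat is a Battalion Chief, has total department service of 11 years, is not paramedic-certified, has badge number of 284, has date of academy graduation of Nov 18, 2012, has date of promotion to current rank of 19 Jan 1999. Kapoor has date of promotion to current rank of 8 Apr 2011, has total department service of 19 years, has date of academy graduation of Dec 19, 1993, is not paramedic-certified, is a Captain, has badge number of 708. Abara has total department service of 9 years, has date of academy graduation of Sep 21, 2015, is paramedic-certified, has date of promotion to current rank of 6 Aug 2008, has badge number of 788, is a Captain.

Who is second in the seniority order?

By total department service (lower first): Mendoza (1 year); then Marino (6 years); then Abara (9 years); then Horvat (11 years); then Ferreira, Okafor, Lindqvist and Kapoor (each 19 years); then Halvorsen (22 years).
Among Ferreira, Okafor, Lindqvist and Kapoor, by rank: Ferreira (Battalion Chief) before Okafor, Lindqvist and Kapoor (Captain).
Okafor, Lindqvist and Kapoor all have badge number 708, so the next rule applies.
Among Okafor, Lindqvist and Kapoor, by date of promotion to current rank (later first): Okafor (24 Sep 2015) before Lindqvist (10 May 2011) before Kapoor (8 Apr 2011).
Order: Mendoza, Marino, Abara, Horvat, Ferreira, Okafor, Lindqvist, Kapoor, Halvorsen.

Marino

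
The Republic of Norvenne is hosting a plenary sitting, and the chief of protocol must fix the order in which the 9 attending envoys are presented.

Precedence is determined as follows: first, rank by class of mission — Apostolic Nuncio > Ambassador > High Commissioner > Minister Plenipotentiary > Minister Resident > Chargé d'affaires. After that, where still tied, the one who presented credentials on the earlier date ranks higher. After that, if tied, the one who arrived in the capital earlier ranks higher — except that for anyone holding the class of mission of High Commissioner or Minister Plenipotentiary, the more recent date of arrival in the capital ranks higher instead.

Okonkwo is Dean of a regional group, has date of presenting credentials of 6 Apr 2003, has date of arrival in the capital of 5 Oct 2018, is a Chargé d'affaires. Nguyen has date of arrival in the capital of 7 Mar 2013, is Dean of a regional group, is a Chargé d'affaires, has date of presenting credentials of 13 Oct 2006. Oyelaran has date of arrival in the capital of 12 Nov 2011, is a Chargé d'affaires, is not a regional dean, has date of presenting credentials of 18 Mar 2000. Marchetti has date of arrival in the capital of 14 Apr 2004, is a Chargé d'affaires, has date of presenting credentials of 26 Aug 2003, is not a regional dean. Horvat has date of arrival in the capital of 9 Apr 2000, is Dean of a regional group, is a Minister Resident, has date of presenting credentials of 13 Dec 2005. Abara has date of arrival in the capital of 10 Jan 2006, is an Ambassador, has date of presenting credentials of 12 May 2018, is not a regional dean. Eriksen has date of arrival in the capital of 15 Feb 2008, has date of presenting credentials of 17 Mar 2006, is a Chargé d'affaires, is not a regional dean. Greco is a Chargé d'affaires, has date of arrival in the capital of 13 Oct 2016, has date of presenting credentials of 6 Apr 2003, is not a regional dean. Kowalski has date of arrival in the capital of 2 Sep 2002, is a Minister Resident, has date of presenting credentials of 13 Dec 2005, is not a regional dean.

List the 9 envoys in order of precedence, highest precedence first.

By class of mission: Abara (Ambassador); then Horvat and Kowalski (Minister Resident); then Oyelaran, Greco, Okonkwo, Marchetti, Eriksen and Nguyen (Chargé d'affaires).
Horvat and Kowalski both have date of presenting credentials 13 Dec 2005, so the next rule applies.
Among Horvat and Kowalski, by date of arrival in the capital (earlier first): Horvat (9 Apr 2000) before Kowalski (2 Sep 2002).
Among Oyelaran, Greco, Okonkwo, Marchetti, Eriksen and Nguyen, by date of presenting credentials (earlier first): Oyelaran (18 Mar 2000) before Greco and Okonkwo (6 Apr 2003) before Marchetti (26 Aug 2003) before Eriksen (17 Mar 2006) before Nguyen (13 Oct 2006).
Among Greco and Okonkwo, by date of arrival in the capital (earlier first): Greco (13 Oct 2016) before Okonkwo (5 Oct 2018).
Full order: Abara, Horvat, Kowalski, Oyelaran, Greco, Okonkwo, Marchetti, Eriksen, Nguyen.

Abara, Horvat, Kowalski, Oyelaran, Greco, Okonkwo, Marchetti, Eriksen, Nguyen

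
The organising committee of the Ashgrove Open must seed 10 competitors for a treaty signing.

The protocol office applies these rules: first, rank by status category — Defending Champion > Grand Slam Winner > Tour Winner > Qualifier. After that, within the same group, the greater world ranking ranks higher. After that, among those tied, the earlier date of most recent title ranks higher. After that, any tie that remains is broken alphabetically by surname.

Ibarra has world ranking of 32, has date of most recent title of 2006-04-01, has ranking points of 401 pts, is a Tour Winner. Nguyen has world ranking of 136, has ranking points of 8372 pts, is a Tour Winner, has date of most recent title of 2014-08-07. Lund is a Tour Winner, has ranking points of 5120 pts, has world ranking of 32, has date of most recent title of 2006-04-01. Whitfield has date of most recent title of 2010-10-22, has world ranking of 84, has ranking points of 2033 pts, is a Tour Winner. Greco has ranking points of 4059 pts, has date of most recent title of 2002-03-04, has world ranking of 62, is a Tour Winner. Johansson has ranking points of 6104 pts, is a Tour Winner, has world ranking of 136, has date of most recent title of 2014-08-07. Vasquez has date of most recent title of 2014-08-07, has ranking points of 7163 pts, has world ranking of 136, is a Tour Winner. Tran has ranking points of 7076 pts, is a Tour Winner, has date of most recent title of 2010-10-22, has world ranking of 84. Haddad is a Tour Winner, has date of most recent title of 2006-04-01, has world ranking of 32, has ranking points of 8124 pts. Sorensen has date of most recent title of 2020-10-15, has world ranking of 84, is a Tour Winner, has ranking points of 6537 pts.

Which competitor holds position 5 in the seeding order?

By status category: Johansson, Nguyen, Vasquez, Tran, Whitfield, Sorensen, Greco, Haddad, Ibarra and Lund (Tour Winner).
Among Johansson, Nguyen, Vasquez, Tran, Whitfield, Sorensen, Greco, Haddad, Ibarra and Lund, by world ranking (higher first): Johansson, Nguyen and Vasquez (136) before Tran, Whitfield and Sorensen (84) before Greco (62) before Haddad, Ibarra and Lund (32).
Johansson, Nguyen and Vasquez all have date of most recent title 2014-08-07, so the next rule applies.
Among Johansson, Nguyen and Vasquez, alphabetically by surname: Johansson before Nguyen before Vasquez.
Among Tran, Whitfield and Sorensen, by date of most recent title (earlier first): Tran and Whitfield (2010-10-22) before Sorensen (2020-10-15).
Among Tran and Whitfield, alphabetically by surname: Tran before Whitfield.
Haddad, Ibarra and Lund all have date of most recent title 2006-04-01, so the next rule applies.
Among Haddad, Ibarra and Lund, alphabetically by surname: Haddad before Ibarra before Lund.
Order: Johansson, Nguyen, Vasquez, Tran, Whitfield, Sorensen, Greco, Haddad, Ibarra, Lund.

Whitfield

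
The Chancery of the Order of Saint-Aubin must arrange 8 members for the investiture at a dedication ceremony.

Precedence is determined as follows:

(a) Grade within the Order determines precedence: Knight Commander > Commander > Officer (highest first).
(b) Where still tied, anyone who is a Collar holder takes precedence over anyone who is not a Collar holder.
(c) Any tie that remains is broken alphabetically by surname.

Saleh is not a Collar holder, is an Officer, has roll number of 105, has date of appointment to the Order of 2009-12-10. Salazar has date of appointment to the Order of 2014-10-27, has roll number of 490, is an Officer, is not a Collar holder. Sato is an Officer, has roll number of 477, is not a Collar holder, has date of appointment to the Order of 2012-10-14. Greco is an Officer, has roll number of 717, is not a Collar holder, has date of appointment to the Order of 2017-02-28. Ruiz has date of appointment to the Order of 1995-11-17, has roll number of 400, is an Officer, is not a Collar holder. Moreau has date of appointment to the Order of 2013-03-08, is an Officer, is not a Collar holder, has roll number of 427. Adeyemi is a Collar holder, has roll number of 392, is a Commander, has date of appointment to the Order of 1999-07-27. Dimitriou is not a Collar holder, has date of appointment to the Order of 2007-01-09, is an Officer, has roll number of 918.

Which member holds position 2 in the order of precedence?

By grade within the Order: Adeyemi (Commander); then Dimitriou, Greco, Moreau, Ruiz, Salazar, Saleh and Sato (Officer).
Dimitriou, Greco, Moreau, Ruiz, Salazar, Saleh and Sato are each not a Collar holder, so the next rule applies.
Among Dimitriou, Greco, Moreau, Ruiz, Salazar, Saleh and Sato, alphabetically by surname: Dimitriou before Greco before Moreau before Ruiz before Salazar before Saleh before Sato.
Order: Adeyemi, Dimitriou, Greco, Moreau, Ruiz, Salazar, Saleh, Sato.

Dimitriou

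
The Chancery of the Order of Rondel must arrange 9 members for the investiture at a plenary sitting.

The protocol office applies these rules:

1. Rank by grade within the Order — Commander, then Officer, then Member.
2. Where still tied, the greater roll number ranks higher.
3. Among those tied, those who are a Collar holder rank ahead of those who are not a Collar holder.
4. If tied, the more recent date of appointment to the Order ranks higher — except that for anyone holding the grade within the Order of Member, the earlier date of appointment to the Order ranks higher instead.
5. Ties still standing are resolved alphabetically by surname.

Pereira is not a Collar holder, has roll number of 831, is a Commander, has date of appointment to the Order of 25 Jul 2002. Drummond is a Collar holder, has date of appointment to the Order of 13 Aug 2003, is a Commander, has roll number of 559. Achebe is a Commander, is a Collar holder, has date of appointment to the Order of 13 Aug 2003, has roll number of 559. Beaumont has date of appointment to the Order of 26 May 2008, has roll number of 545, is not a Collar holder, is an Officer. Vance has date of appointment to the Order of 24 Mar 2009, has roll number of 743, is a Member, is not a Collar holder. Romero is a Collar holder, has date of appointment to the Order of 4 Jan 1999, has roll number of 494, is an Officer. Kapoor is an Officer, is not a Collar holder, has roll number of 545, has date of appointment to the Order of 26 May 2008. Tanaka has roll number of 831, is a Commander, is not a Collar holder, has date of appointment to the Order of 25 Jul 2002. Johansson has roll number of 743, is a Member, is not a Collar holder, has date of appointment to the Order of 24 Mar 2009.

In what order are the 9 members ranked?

By grade within the Order: Pereira, Tanaka, Achebe and Drummond (Commander); then Beaumont, Kapoor and Romero (Officer); then Johansson and Vance (Member).
Among Pereira, Tanaka, Achebe and Drummond, by roll number (higher first): Pereira and Tanaka (831) before Achebe and Drummond (559).
Pereira and Tanaka are each not a Collar holder, so the next rule applies.
Pereira and Tanaka both have date of appointment to the Order 25 Jul 2002, so the next rule applies.
Among Pereira and Tanaka, alphabetically by surname: Pereira before Tanaka.
Achebe and Drummond are each a Collar holder, so the next rule applies.
Achebe and Drummond both have date of appointment to the Order 13 Aug 2003, so the next rule applies.
Among Achebe and Drummond, alphabetically by surname: Achebe before Drummond.
Among Beaumont, Kapoor and Romero, by roll number (higher first): Beaumont and Kapoor (545) before Romero (494).
Beaumont and Kapoor are each not a Collar holder, so the next rule applies.
Beaumont and Kapoor both have date of appointment to the Order 26 May 2008, so the next rule applies.
Among Beaumont and Kapoor, alphabetically by surname: Beaumont before Kapoor.
Johansson and Vance both have roll number 743, so the next rule applies.
Johansson and Vance are each not a Collar holder, so the next rule applies.
Johansson and Vance both have date of appointment to the Order 24 Mar 2009, so the next rule applies.
Among Johansson and Vance, alphabetically by surname: Johansson before Vance.
Full order: Pereira, Tanaka, Achebe, Drummond, Beaumont, Kapoor, Romero, Johansson, Vance.

Pereira, Tanaka, Achebe, Drummond, Beaumont, Kapoor, Romero, Johansson, Vance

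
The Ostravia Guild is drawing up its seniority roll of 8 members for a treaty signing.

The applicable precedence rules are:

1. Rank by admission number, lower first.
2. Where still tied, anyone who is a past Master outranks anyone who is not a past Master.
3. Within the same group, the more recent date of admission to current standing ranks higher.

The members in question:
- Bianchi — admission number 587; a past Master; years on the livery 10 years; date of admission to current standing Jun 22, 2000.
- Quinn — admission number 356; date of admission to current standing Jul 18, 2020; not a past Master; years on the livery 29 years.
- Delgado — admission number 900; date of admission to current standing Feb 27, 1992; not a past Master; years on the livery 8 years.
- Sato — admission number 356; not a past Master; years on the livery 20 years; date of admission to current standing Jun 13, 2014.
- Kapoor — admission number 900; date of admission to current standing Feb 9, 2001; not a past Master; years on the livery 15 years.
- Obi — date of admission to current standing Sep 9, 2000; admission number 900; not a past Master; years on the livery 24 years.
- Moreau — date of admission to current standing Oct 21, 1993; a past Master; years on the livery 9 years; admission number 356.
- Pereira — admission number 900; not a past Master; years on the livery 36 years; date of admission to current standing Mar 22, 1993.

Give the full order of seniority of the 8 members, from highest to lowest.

Moreau, Quinn, Sato, Bianchi, Kapoor, Obi, Pereira, Delgado

By admission number (lower first): Moreau, Quinn and Sato (each 356); then Bianchi (587); then Kapoor, Obi, Pereira and Delgado (each 900).
Among Moreau, Quinn and Sato, a past Master before not a past Master: Moreau (a past Master) before Quinn and Sato (not a past Master).
Among Quinn and Sato, by date of admission to current standing (later first): Quinn (Jul 18, 2020) before Sato (Jun 13, 2014).
Kapoor, Obi, Pereira and Delgado are each not a past Master, so the next rule applies.
Among Kapoor, Obi, Pereira and Delgado, by date of admission to current standing (later first): Kapoor (Feb 9, 2001) before Obi (Sep 9, 2000) before Pereira (Mar 22, 1993) before Delgado (Feb 27, 1992).
Full order: Moreau, Quinn, Sato, Bianchi, Kapoor, Obi, Pereira, Delgado.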